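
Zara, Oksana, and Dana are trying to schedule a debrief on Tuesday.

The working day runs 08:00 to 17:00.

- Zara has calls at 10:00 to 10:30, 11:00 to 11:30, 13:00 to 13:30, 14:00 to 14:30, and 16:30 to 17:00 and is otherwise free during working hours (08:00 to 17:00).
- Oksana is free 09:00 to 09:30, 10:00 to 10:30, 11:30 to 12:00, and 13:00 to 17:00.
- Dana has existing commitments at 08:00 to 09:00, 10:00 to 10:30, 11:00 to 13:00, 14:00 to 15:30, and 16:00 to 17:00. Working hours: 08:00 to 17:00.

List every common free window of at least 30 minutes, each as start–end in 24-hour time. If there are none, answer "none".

09:00–09:30, 13:30–14:00, 15:30–16:00

Zara free within 08:00–17:00: 08:00–10:00, 10:30–11:00, 11:30–13:00, 13:30–14:00, 14:30–16:30.
Dana free within 08:00–17:00: 09:00–10:00, 10:30–11:00, 13:00–14:00, 15:30–16:00.
Zara ∩ Oksana: 09:00–09:30, 11:30–12:00, 13:30–14:00, 14:30–16:30.
Zara ∩ Oksana ∩ Dana: 09:00–09:30, 13:30–14:00, 15:30–16:00.
Windows ≥ 30 min: 09:00–09:30, 13:30–14:00, 15:30–16:00.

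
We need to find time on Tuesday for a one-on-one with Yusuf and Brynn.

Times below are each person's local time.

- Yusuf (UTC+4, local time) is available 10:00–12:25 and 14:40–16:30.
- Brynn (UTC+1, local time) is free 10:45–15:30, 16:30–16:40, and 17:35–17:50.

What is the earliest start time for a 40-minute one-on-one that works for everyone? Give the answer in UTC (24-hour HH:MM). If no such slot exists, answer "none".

Yusuf → UTC: 06:00–08:25, 10:40–12:30.
Brynn → UTC: 09:45–14:30, 15:30–15:40, 16:35–16:50.
Yusuf ∩ Brynn: 10:40–12:30.
Windows ≥ 40 min: 10:40–12:30.
Earliest such window starts at 10:40.

10:40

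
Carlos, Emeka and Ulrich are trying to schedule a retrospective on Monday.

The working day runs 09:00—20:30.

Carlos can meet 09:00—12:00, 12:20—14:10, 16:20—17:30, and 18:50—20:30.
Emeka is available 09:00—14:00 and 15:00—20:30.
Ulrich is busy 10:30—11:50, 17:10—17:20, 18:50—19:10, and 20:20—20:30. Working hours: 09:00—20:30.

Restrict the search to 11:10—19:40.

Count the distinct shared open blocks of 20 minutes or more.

Ulrich free within 09:00–20:30: 09:00–10:30, 11:50–17:10, 17:20–18:50, 19:10–20:20.
Carlos ∩ Emeka: 09:00–12:00, 12:20–14:00, 16:20–17:30, 18:50–20:30.
Carlos ∩ Emeka ∩ Ulrich: 09:00–10:30, 11:50–12:00, 12:20–14:00, 16:20–17:10, 17:20–17:30, 19:10–20:20.
Restricted to 11:10–19:40: 11:50–12:00, 12:20–14:00, 16:20–17:10, 17:20–17:30, 19:10–19:40.
Windows ≥ 20 min: 12:20–14:00, 16:20–17:10, 19:10–19:40.
That's 3 windows.

3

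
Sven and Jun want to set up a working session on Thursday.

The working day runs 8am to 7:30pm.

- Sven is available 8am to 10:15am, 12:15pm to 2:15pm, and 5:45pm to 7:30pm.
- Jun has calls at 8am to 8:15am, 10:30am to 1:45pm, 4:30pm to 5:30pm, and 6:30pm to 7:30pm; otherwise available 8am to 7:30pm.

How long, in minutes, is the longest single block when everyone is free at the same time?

Jun free within 08:00–19:30: 08:15–10:30, 13:45–16:30, 17:30–18:30.
Sven ∩ Jun: 08:15–10:15, 13:45–14:15, 17:45–18:30.
Common window lengths: 120, 30, 45 min; longest is 120.

120 minutes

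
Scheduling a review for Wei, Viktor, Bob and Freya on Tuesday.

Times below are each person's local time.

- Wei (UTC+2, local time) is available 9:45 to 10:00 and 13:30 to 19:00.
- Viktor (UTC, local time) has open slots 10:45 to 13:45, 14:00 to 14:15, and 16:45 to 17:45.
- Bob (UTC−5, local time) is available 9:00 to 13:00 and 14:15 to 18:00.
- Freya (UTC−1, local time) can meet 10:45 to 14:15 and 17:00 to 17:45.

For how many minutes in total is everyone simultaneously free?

Wei → UTC: 07:45–08:00, 11:30–17:00.
Viktor → UTC: 10:45–13:45, 14:00–14:15, 16:45–17:45.
Bob → UTC: 14:00–18:00, 19:15–23:00.
Freya → UTC: 11:45–15:15, 18:00–18:45.
Wei ∩ Viktor: 11:30–13:45, 14:00–14:15, 16:45–17:00.
Wei ∩ Viktor ∩ Bob: 14:00–14:15, 16:45–17:00.
Wei ∩ Viktor ∩ Bob ∩ Freya: 14:00–14:15.
Total common minutes: 15.

15 minutes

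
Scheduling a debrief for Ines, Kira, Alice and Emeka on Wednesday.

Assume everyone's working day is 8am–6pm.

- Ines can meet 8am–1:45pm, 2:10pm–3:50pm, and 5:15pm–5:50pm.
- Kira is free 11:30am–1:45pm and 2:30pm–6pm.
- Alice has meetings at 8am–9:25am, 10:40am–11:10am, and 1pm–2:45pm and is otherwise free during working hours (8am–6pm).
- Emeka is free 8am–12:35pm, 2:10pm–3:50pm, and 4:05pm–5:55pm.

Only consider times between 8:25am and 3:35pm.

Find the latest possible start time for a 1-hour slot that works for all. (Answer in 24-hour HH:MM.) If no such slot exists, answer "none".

11:35

Alice free within 08:00–18:00: 09:25–10:40, 11:10–13:00, 14:45–18:00.
Ines ∩ Kira: 11:30–13:45, 14:30–15:50, 17:15–17:50.
Ines ∩ Kira ∩ Alice: 11:30–13:00, 14:45–15:50, 17:15–17:50.
Ines ∩ Kira ∩ Alice ∩ Emeka: 11:30–12:35, 14:45–15:50, 17:15–17:50.
Restricted to 08:25–15:35: 11:30–12:35, 14:45–15:35.
Windows ≥ 60 min: 11:30–12:35.
Latest start in the last window 11:30–12:35 is 12:35 − 60 min = 11:35.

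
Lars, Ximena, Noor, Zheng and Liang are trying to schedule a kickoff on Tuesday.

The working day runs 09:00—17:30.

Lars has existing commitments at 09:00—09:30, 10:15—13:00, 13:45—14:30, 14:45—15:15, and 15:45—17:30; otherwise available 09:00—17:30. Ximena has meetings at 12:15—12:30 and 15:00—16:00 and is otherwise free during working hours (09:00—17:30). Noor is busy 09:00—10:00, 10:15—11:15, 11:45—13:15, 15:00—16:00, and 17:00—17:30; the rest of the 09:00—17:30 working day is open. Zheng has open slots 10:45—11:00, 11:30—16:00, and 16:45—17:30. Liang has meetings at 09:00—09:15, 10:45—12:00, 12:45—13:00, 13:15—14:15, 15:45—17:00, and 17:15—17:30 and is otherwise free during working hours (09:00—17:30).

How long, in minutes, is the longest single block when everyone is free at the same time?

15 minutes

Lars free within 09:00–17:30: 09:30–10:15, 13:00–13:45, 14:30–14:45, 15:15–15:45.
Ximena free within 09:00–17:30: 09:00–12:15, 12:30–15:00, 16:00–17:30.
Noor free within 09:00–17:30: 10:00–10:15, 11:15–11:45, 13:15–15:00, 16:00–17:00.
Liang free within 09:00–17:30: 09:15–10:45, 12:00–12:45, 13:00–13:15, 14:15–15:45, 17:00–17:15.
Lars ∩ Ximena: 09:30–10:15, 13:00–13:45, 14:30–14:45.
Lars ∩ Ximena ∩ Noor: 10:00–10:15, 13:15–13:45, 14:30–14:45.
Lars ∩ Ximena ∩ Noor ∩ Zheng: 13:15–13:45, 14:30–14:45.
Lars ∩ Ximena ∩ Noor ∩ Zheng ∩ Liang: 14:30–14:45.
Single common window of 15 minutes.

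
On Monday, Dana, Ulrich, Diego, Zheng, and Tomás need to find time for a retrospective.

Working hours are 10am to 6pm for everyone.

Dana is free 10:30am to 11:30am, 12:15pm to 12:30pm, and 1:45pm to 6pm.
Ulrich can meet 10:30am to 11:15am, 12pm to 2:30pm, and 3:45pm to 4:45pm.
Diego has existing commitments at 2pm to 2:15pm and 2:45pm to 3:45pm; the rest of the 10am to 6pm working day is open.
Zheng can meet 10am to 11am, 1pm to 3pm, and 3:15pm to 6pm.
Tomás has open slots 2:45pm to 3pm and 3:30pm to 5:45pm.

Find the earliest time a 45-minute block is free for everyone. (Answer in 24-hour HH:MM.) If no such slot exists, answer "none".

Diego free within 10:00–18:00: 10:00–14:00, 14:15–14:45, 15:45–18:00.
Dana ∩ Ulrich: 10:30–11:15, 12:15–12:30, 13:45–14:30, 15:45–16:45.
Dana ∩ Ulrich ∩ Diego: 10:30–11:15, 12:15–12:30, 13:45–14:00, 14:15–14:30, 15:45–16:45.
Dana ∩ Ulrich ∩ Diego ∩ Zheng: 10:30–11:00, 13:45–14:00, 14:15–14:30, 15:45–16:45.
Dana ∩ Ulrich ∩ Diego ∩ Zheng ∩ Tomás: 15:45–16:45.
Windows ≥ 45 min: 15:45–16:45.
Earliest such window starts at 15:45.

15:45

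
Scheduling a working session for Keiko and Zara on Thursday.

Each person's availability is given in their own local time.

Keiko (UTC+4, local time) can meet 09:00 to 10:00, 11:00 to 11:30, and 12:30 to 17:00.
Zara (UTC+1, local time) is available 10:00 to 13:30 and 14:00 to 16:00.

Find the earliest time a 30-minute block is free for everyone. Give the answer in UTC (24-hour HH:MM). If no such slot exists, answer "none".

09:00

Keiko → UTC: 05:00–06:00, 07:00–07:30, 08:30–13:00.
Zara → UTC: 09:00–12:30, 13:00–15:00.
Keiko ∩ Zara: 09:00–12:30.
Windows ≥ 30 min: 09:00–12:30.
Earliest such window starts at 09:00.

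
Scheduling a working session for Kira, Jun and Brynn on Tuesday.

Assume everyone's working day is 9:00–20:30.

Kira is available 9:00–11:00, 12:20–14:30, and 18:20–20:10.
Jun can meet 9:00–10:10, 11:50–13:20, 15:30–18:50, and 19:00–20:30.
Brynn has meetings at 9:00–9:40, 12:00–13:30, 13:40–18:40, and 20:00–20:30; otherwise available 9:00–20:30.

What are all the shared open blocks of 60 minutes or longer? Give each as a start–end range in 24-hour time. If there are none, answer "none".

Brynn free within 09:00–20:30: 09:40–12:00, 13:30–13:40, 18:40–20:00.
Kira ∩ Jun: 09:00–10:10, 12:20–13:20, 18:20–18:50, 19:00–20:10.
Kira ∩ Jun ∩ Brynn: 09:40–10:10, 18:40–18:50, 19:00–20:00.
Windows ≥ 60 min: 19:00–20:00.

19:00–20:00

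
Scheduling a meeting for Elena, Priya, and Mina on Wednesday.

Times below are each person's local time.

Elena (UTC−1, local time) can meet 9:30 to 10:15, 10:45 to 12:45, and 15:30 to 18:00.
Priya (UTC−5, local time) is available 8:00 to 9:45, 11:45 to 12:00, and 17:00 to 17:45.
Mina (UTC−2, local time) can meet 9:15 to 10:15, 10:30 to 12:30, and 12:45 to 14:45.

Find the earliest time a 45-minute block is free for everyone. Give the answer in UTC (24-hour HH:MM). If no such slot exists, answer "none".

13:00

Elena → UTC: 10:30–11:15, 11:45–13:45, 16:30–19:00.
Priya → UTC: 13:00–14:45, 16:45–17:00, 22:00–22:45.
Mina → UTC: 11:15–12:15, 12:30–14:30, 14:45–16:45.
Elena ∩ Priya: 13:00–13:45, 16:45–17:00.
Elena ∩ Priya ∩ Mina: 13:00–13:45.
Windows ≥ 45 min: 13:00–13:45.
Earliest such window starts at 13:00.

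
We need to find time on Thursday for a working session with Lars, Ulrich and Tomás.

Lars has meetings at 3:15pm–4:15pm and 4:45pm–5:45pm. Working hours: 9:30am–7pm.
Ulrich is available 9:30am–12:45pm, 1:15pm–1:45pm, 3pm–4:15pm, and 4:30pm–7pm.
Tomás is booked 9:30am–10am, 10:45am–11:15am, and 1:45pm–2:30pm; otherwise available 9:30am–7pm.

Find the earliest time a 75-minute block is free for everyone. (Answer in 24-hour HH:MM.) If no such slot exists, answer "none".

Lars free within 09:30–19:00: 09:30–15:15, 16:15–16:45, 17:45–19:00.
Tomás free within 09:30–19:00: 10:00–10:45, 11:15–13:45, 14:30–19:00.
Lars ∩ Ulrich: 09:30–12:45, 13:15–13:45, 15:00–15:15, 16:30–16:45, 17:45–19:00.
Lars ∩ Ulrich ∩ Tomás: 10:00–10:45, 11:15–12:45, 13:15–13:45, 15:00–15:15, 16:30–16:45, 17:45–19:00.
Windows ≥ 75 min: 11:15–12:45, 17:45–19:00.
Earliest such window starts at 11:15.

11:15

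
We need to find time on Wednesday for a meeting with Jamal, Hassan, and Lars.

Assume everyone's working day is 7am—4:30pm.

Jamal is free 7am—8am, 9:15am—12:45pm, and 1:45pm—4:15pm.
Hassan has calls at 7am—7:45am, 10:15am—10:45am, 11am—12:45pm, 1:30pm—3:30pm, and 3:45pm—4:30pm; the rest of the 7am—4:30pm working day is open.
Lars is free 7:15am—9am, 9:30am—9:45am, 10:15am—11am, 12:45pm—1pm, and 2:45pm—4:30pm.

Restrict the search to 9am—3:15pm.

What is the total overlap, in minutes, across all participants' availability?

30 minutes

Hassan free within 07:00–16:30: 07:45–10:15, 10:45–11:00, 12:45–13:30, 15:30–15:45.
Jamal ∩ Hassan: 07:45–08:00, 09:15–10:15, 10:45–11:00, 15:30–15:45.
Jamal ∩ Hassan ∩ Lars: 07:45–08:00, 09:30–09:45, 10:45–11:00, 15:30–15:45.
Restricted to 09:00–15:15: 09:30–09:45, 10:45–11:00.
Total common minutes: 15 + 15 = 30.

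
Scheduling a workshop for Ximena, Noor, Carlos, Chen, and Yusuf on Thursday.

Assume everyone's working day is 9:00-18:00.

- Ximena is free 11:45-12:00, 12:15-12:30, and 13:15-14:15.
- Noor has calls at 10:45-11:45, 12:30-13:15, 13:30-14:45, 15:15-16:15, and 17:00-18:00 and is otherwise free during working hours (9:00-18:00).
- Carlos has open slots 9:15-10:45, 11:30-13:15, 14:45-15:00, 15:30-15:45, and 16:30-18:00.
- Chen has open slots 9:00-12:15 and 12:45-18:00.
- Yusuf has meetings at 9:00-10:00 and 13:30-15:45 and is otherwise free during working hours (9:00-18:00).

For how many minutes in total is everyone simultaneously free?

15 minutes

Noor free within 09:00–18:00: 09:00–10:45, 11:45–12:30, 13:15–13:30, 14:45–15:15, 16:15–17:00.
Yusuf free within 09:00–18:00: 10:00–13:30, 15:45–18:00.
Ximena ∩ Noor: 11:45–12:00, 12:15–12:30, 13:15–13:30.
Ximena ∩ Noor ∩ Carlos: 11:45–12:00, 12:15–12:30.
Ximena ∩ Noor ∩ Carlos ∩ Chen: 11:45–12:00.
Ximena ∩ Noor ∩ Carlos ∩ Chen ∩ Yusuf: 11:45–12:00.
Total common minutes: 15.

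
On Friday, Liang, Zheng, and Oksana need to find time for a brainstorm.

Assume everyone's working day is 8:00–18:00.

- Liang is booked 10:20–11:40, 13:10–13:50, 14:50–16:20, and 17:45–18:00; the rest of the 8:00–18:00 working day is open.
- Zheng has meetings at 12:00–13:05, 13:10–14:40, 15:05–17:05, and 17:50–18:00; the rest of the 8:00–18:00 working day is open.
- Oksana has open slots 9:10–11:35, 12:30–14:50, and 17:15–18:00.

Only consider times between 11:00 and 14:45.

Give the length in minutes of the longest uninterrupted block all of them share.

Liang free within 08:00–18:00: 08:00–10:20, 11:40–13:10, 13:50–14:50, 16:20–17:45.
Zheng free within 08:00–18:00: 08:00–12:00, 13:05–13:10, 14:40–15:05, 17:05–17:50.
Liang ∩ Zheng: 08:00–10:20, 11:40–12:00, 13:05–13:10, 14:40–14:50, 17:05–17:45.
Liang ∩ Zheng ∩ Oksana: 09:10–10:20, 13:05–13:10, 14:40–14:50, 17:15–17:45.
Restricted to 11:00–14:45: 13:05–13:10, 14:40–14:45.
Common window lengths: 5, 5 min; longest is 5.

5 minutes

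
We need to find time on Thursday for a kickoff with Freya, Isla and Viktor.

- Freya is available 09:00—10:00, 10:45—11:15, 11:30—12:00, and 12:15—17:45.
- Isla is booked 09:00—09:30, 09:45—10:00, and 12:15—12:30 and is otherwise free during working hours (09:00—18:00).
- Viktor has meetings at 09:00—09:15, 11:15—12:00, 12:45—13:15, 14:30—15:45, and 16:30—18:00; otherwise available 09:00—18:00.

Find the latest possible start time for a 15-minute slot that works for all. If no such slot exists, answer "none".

16:15

Isla free within 09:00–18:00: 09:30–09:45, 10:00–12:15, 12:30–18:00.
Viktor free within 09:00–18:00: 09:15–11:15, 12:00–12:45, 13:15–14:30, 15:45–16:30.
Freya ∩ Isla: 09:30–09:45, 10:45–11:15, 11:30–12:00, 12:30–17:45.
Freya ∩ Isla ∩ Viktor: 09:30–09:45, 10:45–11:15, 12:30–12:45, 13:15–14:30, 15:45–16:30.
Windows ≥ 15 min: 09:30–09:45, 10:45–11:15, 12:30–12:45, 13:15–14:30, 15:45–16:30.
Latest start in the last window 15:45–16:30 is 16:30 − 15 min = 16:15.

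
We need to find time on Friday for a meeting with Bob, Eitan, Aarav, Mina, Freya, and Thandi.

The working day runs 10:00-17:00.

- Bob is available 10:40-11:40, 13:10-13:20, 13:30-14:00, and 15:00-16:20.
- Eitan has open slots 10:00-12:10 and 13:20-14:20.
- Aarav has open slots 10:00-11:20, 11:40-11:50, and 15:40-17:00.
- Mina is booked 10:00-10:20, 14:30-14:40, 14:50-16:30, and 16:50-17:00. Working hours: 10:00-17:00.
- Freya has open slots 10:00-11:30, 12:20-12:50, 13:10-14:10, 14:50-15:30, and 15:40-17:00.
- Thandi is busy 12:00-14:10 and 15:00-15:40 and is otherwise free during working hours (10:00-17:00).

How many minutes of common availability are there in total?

40 minutes

Mina free within 10:00–17:00: 10:20–14:30, 14:40–14:50, 16:30–16:50.
Thandi free within 10:00–17:00: 10:00–12:00, 14:10–15:00, 15:40–17:00.
Bob ∩ Eitan: 10:40–11:40, 13:30–14:00.
Bob ∩ Eitan ∩ Aarav: 10:40–11:20.
Bob ∩ Eitan ∩ Aarav ∩ Mina: 10:40–11:20.
Bob ∩ Eitan ∩ Aarav ∩ Mina ∩ Freya: 10:40–11:20.
Bob ∩ Eitan ∩ Aarav ∩ Mina ∩ Freya ∩ Thandi: 10:40–11:20.
Total common minutes: 40.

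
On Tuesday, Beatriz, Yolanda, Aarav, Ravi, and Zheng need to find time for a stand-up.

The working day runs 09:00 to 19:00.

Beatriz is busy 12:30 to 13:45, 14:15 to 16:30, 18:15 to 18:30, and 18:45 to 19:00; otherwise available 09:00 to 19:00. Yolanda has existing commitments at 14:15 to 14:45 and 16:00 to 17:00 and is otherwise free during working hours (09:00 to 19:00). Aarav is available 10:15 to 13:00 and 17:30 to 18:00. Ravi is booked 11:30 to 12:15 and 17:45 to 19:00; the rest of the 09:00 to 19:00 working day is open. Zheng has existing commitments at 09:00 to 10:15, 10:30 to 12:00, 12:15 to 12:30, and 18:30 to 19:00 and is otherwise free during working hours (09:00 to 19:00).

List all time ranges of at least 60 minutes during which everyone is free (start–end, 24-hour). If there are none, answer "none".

Beatriz free within 09:00–19:00: 09:00–12:30, 13:45–14:15, 16:30–18:15, 18:30–18:45.
Yolanda free within 09:00–19:00: 09:00–14:15, 14:45–16:00, 17:00–19:00.
Ravi free within 09:00–19:00: 09:00–11:30, 12:15–17:45.
Zheng free within 09:00–19:00: 10:15–10:30, 12:00–12:15, 12:30–18:30.
Beatriz ∩ Yolanda: 09:00–12:30, 13:45–14:15, 17:00–18:15, 18:30–18:45.
Beatriz ∩ Yolanda ∩ Aarav: 10:15–12:30, 17:30–18:00.
Beatriz ∩ Yolanda ∩ Aarav ∩ Ravi: 10:15–11:30, 12:15–12:30, 17:30–17:45.
Beatriz ∩ Yolanda ∩ Aarav ∩ Ravi ∩ Zheng: 10:15–10:30, 17:30–17:45.
Windows ≥ 60 min: (none).

none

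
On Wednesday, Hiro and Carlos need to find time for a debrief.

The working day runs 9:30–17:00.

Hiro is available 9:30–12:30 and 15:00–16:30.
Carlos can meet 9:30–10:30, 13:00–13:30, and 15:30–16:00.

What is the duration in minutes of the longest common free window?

Hiro ∩ Carlos: 09:30–10:30, 15:30–16:00.
Common window lengths: 60, 30 min; longest is 60.

60 minutes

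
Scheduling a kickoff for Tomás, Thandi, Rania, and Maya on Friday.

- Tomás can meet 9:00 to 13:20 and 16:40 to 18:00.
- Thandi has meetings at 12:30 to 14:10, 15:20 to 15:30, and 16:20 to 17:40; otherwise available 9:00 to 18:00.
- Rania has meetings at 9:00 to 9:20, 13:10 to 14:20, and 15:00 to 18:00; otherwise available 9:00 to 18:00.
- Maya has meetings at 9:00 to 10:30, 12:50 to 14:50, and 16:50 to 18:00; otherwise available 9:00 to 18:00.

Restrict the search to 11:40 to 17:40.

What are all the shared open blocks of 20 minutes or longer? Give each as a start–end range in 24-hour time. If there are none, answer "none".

Thandi free within 09:00–18:00: 09:00–12:30, 14:10–15:20, 15:30–16:20, 17:40–18:00.
Rania free within 09:00–18:00: 09:20–13:10, 14:20–15:00.
Maya free within 09:00–18:00: 10:30–12:50, 14:50–16:50.
Tomás ∩ Thandi: 09:00–12:30, 17:40–18:00.
Tomás ∩ Thandi ∩ Rania: 09:20–12:30.
Tomás ∩ Thandi ∩ Rania ∩ Maya: 10:30–12:30.
Restricted to 11:40–17:40: 11:40–12:30.
Windows ≥ 20 min: 11:40–12:30.

11:40–12:30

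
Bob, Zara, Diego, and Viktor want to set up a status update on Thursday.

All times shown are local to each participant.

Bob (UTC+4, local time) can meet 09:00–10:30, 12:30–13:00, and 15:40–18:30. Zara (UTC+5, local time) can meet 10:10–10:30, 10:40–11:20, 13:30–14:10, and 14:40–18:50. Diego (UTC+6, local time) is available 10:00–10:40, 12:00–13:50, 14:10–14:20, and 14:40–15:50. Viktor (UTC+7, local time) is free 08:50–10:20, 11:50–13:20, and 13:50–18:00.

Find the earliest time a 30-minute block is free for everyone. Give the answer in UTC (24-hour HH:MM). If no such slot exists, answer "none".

none

Bob → UTC: 05:00–06:30, 08:30–09:00, 11:40–14:30.
Zara → UTC: 05:10–05:30, 05:40–06:20, 08:30–09:10, 09:40–13:50.
Diego → UTC: 04:00–04:40, 06:00–07:50, 08:10–08:20, 08:40–09:50.
Viktor → UTC: 01:50–03:20, 04:50–06:20, 06:50–11:00.
Bob ∩ Zara: 05:10–05:30, 05:40–06:20, 08:30–09:00, 11:40–13:50.
Bob ∩ Zara ∩ Diego: 06:00–06:20, 08:40–09:00.
Bob ∩ Zara ∩ Diego ∩ Viktor: 06:00–06:20, 08:40–09:00.
Windows ≥ 30 min: (none).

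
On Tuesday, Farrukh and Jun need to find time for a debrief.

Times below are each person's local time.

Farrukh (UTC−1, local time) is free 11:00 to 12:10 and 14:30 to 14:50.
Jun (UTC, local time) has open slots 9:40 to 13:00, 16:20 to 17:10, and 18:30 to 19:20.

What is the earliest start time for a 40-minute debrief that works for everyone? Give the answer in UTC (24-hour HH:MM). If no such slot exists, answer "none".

12:00

Farrukh → UTC: 12:00–13:10, 15:30–15:50.
Jun → UTC: 09:40–13:00, 16:20–17:10, 18:30–19:20.
Farrukh ∩ Jun: 12:00–13:00.
Windows ≥ 40 min: 12:00–13:00.
Earliest such window starts at 12:00.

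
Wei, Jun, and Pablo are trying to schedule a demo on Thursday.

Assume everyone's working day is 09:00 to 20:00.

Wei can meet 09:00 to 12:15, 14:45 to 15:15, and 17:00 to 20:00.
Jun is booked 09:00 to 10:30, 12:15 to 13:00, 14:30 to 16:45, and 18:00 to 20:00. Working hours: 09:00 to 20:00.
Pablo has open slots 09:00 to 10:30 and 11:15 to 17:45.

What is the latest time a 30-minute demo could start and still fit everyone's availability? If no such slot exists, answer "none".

Jun free within 09:00–20:00: 10:30–12:15, 13:00–14:30, 16:45–18:00.
Wei ∩ Jun: 10:30–12:15, 17:00–18:00.
Wei ∩ Jun ∩ Pablo: 11:15–12:15, 17:00–17:45.
Windows ≥ 30 min: 11:15–12:15, 17:00–17:45.
Latest start in the last window 17:00–17:45 is 17:45 − 30 min = 17:15.

17:15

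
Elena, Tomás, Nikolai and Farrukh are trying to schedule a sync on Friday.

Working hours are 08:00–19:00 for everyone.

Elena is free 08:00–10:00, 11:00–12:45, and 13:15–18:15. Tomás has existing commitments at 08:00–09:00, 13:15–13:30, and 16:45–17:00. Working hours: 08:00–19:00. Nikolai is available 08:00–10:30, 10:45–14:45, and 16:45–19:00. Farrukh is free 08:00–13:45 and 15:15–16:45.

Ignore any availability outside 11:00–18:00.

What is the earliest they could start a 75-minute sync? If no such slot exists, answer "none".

Tomás free within 08:00–19:00: 09:00–13:15, 13:30–16:45, 17:00–19:00.
Elena ∩ Tomás: 09:00–10:00, 11:00–12:45, 13:30–16:45, 17:00–18:15.
Elena ∩ Tomás ∩ Nikolai: 09:00–10:00, 11:00–12:45, 13:30–14:45, 17:00–18:15.
Elena ∩ Tomás ∩ Nikolai ∩ Farrukh: 09:00–10:00, 11:00–12:45, 13:30–13:45.
Restricted to 11:00–18:00: 11:00–12:45, 13:30–13:45.
Windows ≥ 75 min: 11:00–12:45.
Earliest such window starts at 11:00.

11:00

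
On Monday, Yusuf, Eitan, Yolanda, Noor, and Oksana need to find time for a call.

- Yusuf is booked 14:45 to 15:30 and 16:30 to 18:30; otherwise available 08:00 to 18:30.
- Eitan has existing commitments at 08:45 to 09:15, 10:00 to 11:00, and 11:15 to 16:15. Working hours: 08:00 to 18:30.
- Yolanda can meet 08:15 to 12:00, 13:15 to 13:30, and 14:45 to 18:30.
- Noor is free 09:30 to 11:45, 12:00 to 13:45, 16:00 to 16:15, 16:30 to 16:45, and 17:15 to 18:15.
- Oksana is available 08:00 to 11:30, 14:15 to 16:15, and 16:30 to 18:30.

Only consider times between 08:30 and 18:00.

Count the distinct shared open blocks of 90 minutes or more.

Yusuf free within 08:00–18:30: 08:00–14:45, 15:30–16:30.
Eitan free within 08:00–18:30: 08:00–08:45, 09:15–10:00, 11:00–11:15, 16:15–18:30.
Yusuf ∩ Eitan: 08:00–08:45, 09:15–10:00, 11:00–11:15, 16:15–16:30.
Yusuf ∩ Eitan ∩ Yolanda: 08:15–08:45, 09:15–10:00, 11:00–11:15, 16:15–16:30.
Yusuf ∩ Eitan ∩ Yolanda ∩ Noor: 09:30–10:00, 11:00–11:15.
Yusuf ∩ Eitan ∩ Yolanda ∩ Noor ∩ Oksana: 09:30–10:00, 11:00–11:15.
Restricted to 08:30–18:00: 09:30–10:00, 11:00–11:15.
Windows ≥ 90 min: (none).
That's 0 windows.

0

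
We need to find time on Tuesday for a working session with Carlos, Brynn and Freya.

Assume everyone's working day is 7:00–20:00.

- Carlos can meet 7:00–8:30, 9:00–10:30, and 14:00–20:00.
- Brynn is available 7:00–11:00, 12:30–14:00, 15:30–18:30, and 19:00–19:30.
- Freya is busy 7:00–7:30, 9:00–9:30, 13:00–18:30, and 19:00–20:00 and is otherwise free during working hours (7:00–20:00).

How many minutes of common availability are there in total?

120 minutes

Freya free within 07:00–20:00: 07:30–09:00, 09:30–13:00, 18:30–19:00.
Carlos ∩ Brynn: 07:00–08:30, 09:00–10:30, 15:30–18:30, 19:00–19:30.
Carlos ∩ Brynn ∩ Freya: 07:30–08:30, 09:30–10:30.
Total common minutes: 60 + 60 = 120.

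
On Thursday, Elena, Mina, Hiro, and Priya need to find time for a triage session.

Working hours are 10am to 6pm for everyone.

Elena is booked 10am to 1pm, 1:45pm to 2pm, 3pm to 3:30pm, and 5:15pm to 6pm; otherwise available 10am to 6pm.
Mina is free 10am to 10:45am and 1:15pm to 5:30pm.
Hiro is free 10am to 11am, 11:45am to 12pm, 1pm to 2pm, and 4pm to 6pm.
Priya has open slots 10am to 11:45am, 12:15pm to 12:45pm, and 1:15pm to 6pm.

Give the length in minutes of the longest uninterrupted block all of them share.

Elena free within 10:00–18:00: 13:00–13:45, 14:00–15:00, 15:30–17:15.
Elena ∩ Mina: 13:15–13:45, 14:00–15:00, 15:30–17:15.
Elena ∩ Mina ∩ Hiro: 13:15–13:45, 16:00–17:15.
Elena ∩ Mina ∩ Hiro ∩ Priya: 13:15–13:45, 16:00–17:15.
Common window lengths: 30, 75 min; longest is 75.

75 minutes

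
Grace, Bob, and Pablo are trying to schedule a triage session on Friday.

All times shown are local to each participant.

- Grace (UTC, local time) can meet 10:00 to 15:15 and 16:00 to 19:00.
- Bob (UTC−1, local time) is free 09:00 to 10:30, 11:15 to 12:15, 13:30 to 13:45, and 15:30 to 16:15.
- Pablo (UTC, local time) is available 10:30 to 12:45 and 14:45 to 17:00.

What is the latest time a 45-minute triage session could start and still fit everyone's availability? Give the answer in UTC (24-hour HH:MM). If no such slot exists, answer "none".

10:45

Grace → UTC: 10:00–15:15, 16:00–19:00.
Bob → UTC: 10:00–11:30, 12:15–13:15, 14:30–14:45, 16:30–17:15.
Pablo → UTC: 10:30–12:45, 14:45–17:00.
Grace ∩ Bob: 10:00–11:30, 12:15–13:15, 14:30–14:45, 16:30–17:15.
Grace ∩ Bob ∩ Pablo: 10:30–11:30, 12:15–12:45, 16:30–17:00.
Windows ≥ 45 min: 10:30–11:30.
Latest start in the last window 10:30–11:30 is 11:30 − 45 min = 10:45.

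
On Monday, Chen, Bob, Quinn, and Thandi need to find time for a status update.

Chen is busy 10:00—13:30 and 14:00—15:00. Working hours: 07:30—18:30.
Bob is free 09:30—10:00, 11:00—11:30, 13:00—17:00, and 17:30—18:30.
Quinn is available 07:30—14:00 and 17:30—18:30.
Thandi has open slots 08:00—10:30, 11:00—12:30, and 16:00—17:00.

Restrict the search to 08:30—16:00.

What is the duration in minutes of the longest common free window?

Chen free within 07:30–18:30: 07:30–10:00, 13:30–14:00, 15:00–18:30.
Chen ∩ Bob: 09:30–10:00, 13:30–14:00, 15:00–17:00, 17:30–18:30.
Chen ∩ Bob ∩ Quinn: 09:30–10:00, 13:30–14:00, 17:30–18:30.
Chen ∩ Bob ∩ Quinn ∩ Thandi: 09:30–10:00.
Restricted to 08:30–16:00: 09:30–10:00.
Single common window of 30 minutes.

30 minutes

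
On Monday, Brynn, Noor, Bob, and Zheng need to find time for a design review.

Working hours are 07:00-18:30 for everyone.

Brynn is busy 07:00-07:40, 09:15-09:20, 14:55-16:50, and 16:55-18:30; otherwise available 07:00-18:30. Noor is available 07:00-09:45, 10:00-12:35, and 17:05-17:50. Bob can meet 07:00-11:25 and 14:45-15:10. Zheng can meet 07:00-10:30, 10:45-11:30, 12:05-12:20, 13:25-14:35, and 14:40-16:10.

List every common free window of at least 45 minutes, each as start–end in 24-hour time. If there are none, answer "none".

07:40–09:15

Brynn free within 07:00–18:30: 07:40–09:15, 09:20–14:55, 16:50–16:55.
Brynn ∩ Noor: 07:40–09:15, 09:20–09:45, 10:00–12:35.
Brynn ∩ Noor ∩ Bob: 07:40–09:15, 09:20–09:45, 10:00–11:25.
Brynn ∩ Noor ∩ Bob ∩ Zheng: 07:40–09:15, 09:20–09:45, 10:00–10:30, 10:45–11:25.
Windows ≥ 45 min: 07:40–09:15.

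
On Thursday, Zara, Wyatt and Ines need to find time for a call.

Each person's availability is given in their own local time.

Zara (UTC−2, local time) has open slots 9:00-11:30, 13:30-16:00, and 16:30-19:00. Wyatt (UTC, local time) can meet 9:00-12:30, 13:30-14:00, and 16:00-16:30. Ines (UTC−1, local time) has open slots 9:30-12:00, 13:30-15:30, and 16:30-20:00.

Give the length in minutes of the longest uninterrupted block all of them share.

Zara → UTC: 11:00–13:30, 15:30–18:00, 18:30–21:00.
Wyatt → UTC: 09:00–12:30, 13:30–14:00, 16:00–16:30.
Ines → UTC: 10:30–13:00, 14:30–16:30, 17:30–21:00.
Zara ∩ Wyatt: 11:00–12:30, 16:00–16:30.
Zara ∩ Wyatt ∩ Ines: 11:00–12:30, 16:00–16:30.
Common window lengths: 90, 30 min; longest is 90.

90 minutes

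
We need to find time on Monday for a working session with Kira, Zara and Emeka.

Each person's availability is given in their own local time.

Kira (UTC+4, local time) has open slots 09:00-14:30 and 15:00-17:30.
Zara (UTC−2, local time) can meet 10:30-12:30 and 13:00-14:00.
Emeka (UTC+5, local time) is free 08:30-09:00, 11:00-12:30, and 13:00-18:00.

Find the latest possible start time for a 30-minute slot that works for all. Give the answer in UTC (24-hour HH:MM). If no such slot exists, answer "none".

12:30

Kira → UTC: 05:00–10:30, 11:00–13:30.
Zara → UTC: 12:30–14:30, 15:00–16:00.
Emeka → UTC: 03:30–04:00, 06:00–07:30, 08:00–13:00.
Kira ∩ Zara: 12:30–13:30.
Kira ∩ Zara ∩ Emeka: 12:30–13:00.
Windows ≥ 30 min: 12:30–13:00.
Latest start in the last window 12:30–13:00 is 13:00 − 30 min = 12:30.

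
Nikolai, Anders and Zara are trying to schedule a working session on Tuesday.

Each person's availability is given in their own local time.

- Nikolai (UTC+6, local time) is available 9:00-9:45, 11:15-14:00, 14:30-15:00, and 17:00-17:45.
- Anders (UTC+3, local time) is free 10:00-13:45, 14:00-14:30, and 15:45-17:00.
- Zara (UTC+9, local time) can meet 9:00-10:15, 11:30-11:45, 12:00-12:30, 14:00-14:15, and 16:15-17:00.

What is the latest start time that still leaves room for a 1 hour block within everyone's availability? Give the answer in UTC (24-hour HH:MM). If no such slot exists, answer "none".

none

Nikolai → UTC: 03:00–03:45, 05:15–08:00, 08:30–09:00, 11:00–11:45.
Anders → UTC: 07:00–10:45, 11:00–11:30, 12:45–14:00.
Zara → UTC: 00:00–01:15, 02:30–02:45, 03:00–03:30, 05:00–05:15, 07:15–08:00.
Nikolai ∩ Anders: 07:00–08:00, 08:30–09:00, 11:00–11:30.
Nikolai ∩ Anders ∩ Zara: 07:15–08:00.
Windows ≥ 60 min: (none).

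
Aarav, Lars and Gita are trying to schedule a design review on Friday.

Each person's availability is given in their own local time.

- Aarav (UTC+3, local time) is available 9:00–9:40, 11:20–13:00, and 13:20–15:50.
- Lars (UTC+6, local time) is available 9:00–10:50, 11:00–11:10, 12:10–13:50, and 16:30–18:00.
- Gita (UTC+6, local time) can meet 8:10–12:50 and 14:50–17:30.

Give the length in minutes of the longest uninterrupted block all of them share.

60 minutes

Aarav → UTC: 06:00–06:40, 08:20–10:00, 10:20–12:50.
Lars → UTC: 03:00–04:50, 05:00–05:10, 06:10–07:50, 10:30–12:00.
Gita → UTC: 02:10–06:50, 08:50–11:30.
Aarav ∩ Lars: 06:10–06:40, 10:30–12:00.
Aarav ∩ Lars ∩ Gita: 06:10–06:40, 10:30–11:30.
Common window lengths: 30, 60 min; longest is 60.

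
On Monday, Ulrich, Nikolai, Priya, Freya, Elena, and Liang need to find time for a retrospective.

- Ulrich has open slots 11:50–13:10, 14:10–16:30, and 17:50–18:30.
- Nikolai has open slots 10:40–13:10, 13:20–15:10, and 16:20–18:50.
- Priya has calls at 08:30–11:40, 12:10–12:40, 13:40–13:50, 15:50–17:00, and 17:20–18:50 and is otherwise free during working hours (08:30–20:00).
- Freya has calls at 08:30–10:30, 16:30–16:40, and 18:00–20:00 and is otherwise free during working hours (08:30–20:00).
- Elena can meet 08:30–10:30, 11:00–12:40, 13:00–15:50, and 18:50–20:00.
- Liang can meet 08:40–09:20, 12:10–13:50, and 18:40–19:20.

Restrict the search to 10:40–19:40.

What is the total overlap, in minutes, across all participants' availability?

10 minutes

Priya free within 08:30–20:00: 11:40–12:10, 12:40–13:40, 13:50–15:50, 17:00–17:20, 18:50–20:00.
Freya free within 08:30–20:00: 10:30–16:30, 16:40–18:00.
Ulrich ∩ Nikolai: 11:50–13:10, 14:10–15:10, 16:20–16:30, 17:50–18:30.
Ulrich ∩ Nikolai ∩ Priya: 11:50–12:10, 12:40–13:10, 14:10–15:10.
Ulrich ∩ Nikolai ∩ Priya ∩ Freya: 11:50–12:10, 12:40–13:10, 14:10–15:10.
Ulrich ∩ Nikolai ∩ Priya ∩ Freya ∩ Elena: 11:50–12:10, 13:00–13:10, 14:10–15:10.
Ulrich ∩ Nikolai ∩ Priya ∩ Freya ∩ Elena ∩ Liang: 13:00–13:10.
Restricted to 10:40–19:40: 13:00–13:10.
Total common minutes: 10.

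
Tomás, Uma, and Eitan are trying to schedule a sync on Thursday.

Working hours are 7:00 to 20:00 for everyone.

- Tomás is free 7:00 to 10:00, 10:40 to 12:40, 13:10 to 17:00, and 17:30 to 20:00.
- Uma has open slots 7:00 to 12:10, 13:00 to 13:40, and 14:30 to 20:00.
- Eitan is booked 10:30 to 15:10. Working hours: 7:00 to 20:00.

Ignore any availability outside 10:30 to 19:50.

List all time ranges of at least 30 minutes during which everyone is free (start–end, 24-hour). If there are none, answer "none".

Eitan free within 07:00–20:00: 07:00–10:30, 15:10–20:00.
Tomás ∩ Uma: 07:00–10:00, 10:40–12:10, 13:10–13:40, 14:30–17:00, 17:30–20:00.
Tomás ∩ Uma ∩ Eitan: 07:00–10:00, 15:10–17:00, 17:30–20:00.
Restricted to 10:30–19:50: 15:10–17:00, 17:30–19:50.
Windows ≥ 30 min: 15:10–17:00, 17:30–19:50.

15:10–17:00, 17:30–19:50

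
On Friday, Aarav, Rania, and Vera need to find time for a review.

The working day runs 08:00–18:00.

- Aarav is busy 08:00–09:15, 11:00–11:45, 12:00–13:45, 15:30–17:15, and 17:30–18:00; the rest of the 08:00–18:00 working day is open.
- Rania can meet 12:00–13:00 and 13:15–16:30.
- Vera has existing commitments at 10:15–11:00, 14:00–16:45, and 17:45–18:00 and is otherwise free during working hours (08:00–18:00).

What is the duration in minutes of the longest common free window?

15 minutes

Aarav free within 08:00–18:00: 09:15–11:00, 11:45–12:00, 13:45–15:30, 17:15–17:30.
Vera free within 08:00–18:00: 08:00–10:15, 11:00–14:00, 16:45–17:45.
Aarav ∩ Rania: 13:45–15:30.
Aarav ∩ Rania ∩ Vera: 13:45–14:00.
Single common window of 15 minutes.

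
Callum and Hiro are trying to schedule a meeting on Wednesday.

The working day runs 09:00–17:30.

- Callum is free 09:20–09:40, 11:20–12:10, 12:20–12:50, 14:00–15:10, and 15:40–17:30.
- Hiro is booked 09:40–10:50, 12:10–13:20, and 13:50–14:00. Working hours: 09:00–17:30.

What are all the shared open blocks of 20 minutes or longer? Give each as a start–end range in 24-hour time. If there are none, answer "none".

09:20–09:40, 11:20–12:10, 14:00–15:10, 15:40–17:30

Hiro free within 09:00–17:30: 09:00–09:40, 10:50–12:10, 13:20–13:50, 14:00–17:30.
Callum ∩ Hiro: 09:20–09:40, 11:20–12:10, 14:00–15:10, 15:40–17:30.
Windows ≥ 20 min: 09:20–09:40, 11:20–12:10, 14:00–15:10, 15:40–17:30.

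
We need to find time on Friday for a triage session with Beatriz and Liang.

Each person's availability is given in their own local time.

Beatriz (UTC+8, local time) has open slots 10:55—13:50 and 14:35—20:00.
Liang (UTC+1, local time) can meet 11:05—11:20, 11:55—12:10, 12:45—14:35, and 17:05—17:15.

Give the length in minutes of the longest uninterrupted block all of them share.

Beatriz → UTC: 02:55–05:50, 06:35–12:00.
Liang → UTC: 10:05–10:20, 10:55–11:10, 11:45–13:35, 16:05–16:15.
Beatriz ∩ Liang: 10:05–10:20, 10:55–11:10, 11:45–12:00.
Common window lengths: 15, 15, 15 min; longest is 15.

15 minutes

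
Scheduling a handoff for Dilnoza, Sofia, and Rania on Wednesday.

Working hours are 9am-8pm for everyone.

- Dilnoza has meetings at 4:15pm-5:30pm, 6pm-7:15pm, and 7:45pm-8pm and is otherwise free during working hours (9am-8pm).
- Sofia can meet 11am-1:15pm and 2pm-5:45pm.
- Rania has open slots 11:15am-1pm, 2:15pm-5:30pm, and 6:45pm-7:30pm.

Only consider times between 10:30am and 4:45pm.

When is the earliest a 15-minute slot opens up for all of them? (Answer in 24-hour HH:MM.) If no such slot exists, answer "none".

11:15

Dilnoza free within 09:00–20:00: 09:00–16:15, 17:30–18:00, 19:15–19:45.
Dilnoza ∩ Sofia: 11:00–13:15, 14:00–16:15, 17:30–17:45.
Dilnoza ∩ Sofia ∩ Rania: 11:15–13:00, 14:15–16:15.
Restricted to 10:30–16:45: 11:15–13:00, 14:15–16:15.
Windows ≥ 15 min: 11:15–13:00, 14:15–16:15.
Earliest such window starts at 11:15.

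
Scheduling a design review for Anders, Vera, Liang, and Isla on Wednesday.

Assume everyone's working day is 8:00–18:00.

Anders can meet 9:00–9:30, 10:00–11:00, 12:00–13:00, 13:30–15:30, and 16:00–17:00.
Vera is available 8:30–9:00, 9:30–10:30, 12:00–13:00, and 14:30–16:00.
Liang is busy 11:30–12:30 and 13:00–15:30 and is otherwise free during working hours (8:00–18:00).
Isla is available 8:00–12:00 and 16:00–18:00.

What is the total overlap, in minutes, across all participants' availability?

Liang free within 08:00–18:00: 08:00–11:30, 12:30–13:00, 15:30–18:00.
Anders ∩ Vera: 10:00–10:30, 12:00–13:00, 14:30–15:30.
Anders ∩ Vera ∩ Liang: 10:00–10:30, 12:30–13:00.
Anders ∩ Vera ∩ Liang ∩ Isla: 10:00–10:30.
Total common minutes: 30.

30 minutes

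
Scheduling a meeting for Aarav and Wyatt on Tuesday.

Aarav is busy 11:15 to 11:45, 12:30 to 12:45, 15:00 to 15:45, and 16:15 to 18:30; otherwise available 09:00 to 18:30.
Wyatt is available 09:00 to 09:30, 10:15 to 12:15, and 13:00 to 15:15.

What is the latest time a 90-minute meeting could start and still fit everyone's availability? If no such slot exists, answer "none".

Aarav free within 09:00–18:30: 09:00–11:15, 11:45–12:30, 12:45–15:00, 15:45–16:15.
Aarav ∩ Wyatt: 09:00–09:30, 10:15–11:15, 11:45–12:15, 13:00–15:00.
Windows ≥ 90 min: 13:00–15:00.
Latest start in the last window 13:00–15:00 is 15:00 − 90 min = 13:30.

13:30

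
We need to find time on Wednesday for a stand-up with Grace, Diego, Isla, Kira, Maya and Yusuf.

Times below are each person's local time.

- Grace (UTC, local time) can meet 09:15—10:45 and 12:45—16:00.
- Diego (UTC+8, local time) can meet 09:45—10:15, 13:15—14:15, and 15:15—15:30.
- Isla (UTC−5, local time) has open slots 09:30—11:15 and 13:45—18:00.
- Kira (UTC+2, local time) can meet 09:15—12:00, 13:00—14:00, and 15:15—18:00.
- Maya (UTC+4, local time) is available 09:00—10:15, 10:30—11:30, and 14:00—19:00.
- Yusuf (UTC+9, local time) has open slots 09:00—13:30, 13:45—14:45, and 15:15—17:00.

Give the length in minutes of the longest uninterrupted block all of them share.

Grace → UTC: 09:15–10:45, 12:45–16:00.
Diego → UTC: 01:45–02:15, 05:15–06:15, 07:15–07:30.
Isla → UTC: 14:30–16:15, 18:45–23:00.
Kira → UTC: 07:15–10:00, 11:00–12:00, 13:15–16:00.
Maya → UTC: 05:00–06:15, 06:30–07:30, 10:00–15:00.
Yusuf → UTC: 00:00–04:30, 04:45–05:45, 06:15–08:00.
Grace ∩ Diego: (none).
Grace ∩ Diego ∩ Isla: (none).
Grace ∩ Diego ∩ Isla ∩ Kira: (none).
Grace ∩ Diego ∩ Isla ∩ Kira ∩ Maya: (none).
Grace ∩ Diego ∩ Isla ∩ Kira ∩ Maya ∩ Yusuf: (none).
No common window.

0 minutes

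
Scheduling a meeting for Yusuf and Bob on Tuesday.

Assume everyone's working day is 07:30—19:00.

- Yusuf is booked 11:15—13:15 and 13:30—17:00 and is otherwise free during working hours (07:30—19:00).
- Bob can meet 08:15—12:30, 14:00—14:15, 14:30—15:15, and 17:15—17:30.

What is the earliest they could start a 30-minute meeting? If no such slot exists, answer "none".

Yusuf free within 07:30–19:00: 07:30–11:15, 13:15–13:30, 17:00–19:00.
Yusuf ∩ Bob: 08:15–11:15, 17:15–17:30.
Windows ≥ 30 min: 08:15–11:15.
Earliest such window starts at 08:15.

08:15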